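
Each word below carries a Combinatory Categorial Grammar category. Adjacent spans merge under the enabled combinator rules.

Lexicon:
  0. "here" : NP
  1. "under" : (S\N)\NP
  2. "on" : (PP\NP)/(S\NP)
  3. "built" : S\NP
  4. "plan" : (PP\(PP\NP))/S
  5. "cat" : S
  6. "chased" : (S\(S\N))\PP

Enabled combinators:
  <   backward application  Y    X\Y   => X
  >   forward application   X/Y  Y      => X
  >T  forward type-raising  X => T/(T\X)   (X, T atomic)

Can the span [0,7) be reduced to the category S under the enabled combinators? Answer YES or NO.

YES

[0,7] S   <
  [0,2] S\N   <
    [0,1] "here" : NP
    [1,2] "under" : (S\N)\NP
  [2,7] S\(S\N)   <
    [2,6] PP   <
      [2,4] PP\NP   >
        [2,3] "on" : (PP\NP)/(S\NP)
        [3,4] "built" : S\NP
      [4,6] PP\(PP\NP)   >
        [4,5] "plan" : (PP\(PP\NP))/S
        [5,6] "cat" : S
    [6,7] "chased" : (S\(S\N))\PP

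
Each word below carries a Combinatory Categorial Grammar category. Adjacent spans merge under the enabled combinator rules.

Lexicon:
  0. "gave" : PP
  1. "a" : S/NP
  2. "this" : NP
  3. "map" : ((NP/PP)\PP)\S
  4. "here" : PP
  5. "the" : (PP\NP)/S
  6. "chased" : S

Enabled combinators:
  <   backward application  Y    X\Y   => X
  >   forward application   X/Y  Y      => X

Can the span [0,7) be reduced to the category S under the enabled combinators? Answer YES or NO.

PP S/NP NP ((NP/PP)\PP)\S PP (PP\NP)/S S
CKY chart[0,7] = {PP}; S ∉ chart

NO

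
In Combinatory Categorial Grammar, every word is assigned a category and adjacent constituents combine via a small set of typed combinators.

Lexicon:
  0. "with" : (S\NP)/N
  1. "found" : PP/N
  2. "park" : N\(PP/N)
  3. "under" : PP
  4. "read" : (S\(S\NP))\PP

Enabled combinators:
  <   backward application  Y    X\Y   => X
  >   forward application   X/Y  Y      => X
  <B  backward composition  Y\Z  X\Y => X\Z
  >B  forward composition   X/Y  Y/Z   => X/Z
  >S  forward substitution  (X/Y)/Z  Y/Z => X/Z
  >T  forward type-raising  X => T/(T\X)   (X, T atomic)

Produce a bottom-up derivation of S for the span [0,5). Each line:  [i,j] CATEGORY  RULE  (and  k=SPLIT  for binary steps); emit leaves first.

[0,5] S   <
  [0,3] S\NP   >
    [0,1] "with" : (S\NP)/N
    [1,3] N   <
      [1,2] "found" : PP/N
      [2,3] "park" : N\(PP/N)
  [3,5] S\(S\NP)   <
    [3,4] "under" : PP
    [4,5] "read" : (S\(S\NP))\PP

[0,1] (S\NP)/N  lex  "with"
[1,2] PP/N  lex  "found"
[2,3] N\(PP/N)  lex  "park"
[1,3] N  <  k=2
[0,3] S\NP  >  k=1
[3,4] PP  lex  "under"
[4,5] (S\(S\NP))\PP  lex  "read"
[3,5] S\(S\NP)  <  k=4
[0,5] S  <  k=3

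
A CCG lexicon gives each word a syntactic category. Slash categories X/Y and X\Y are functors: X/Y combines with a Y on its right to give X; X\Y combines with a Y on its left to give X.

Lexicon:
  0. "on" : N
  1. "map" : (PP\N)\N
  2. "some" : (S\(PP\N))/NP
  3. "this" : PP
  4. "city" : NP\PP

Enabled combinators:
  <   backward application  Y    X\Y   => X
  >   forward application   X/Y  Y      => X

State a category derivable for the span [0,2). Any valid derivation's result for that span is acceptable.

[0,5] S   <
  [0,2] PP\N   <
    [0,1] "on" : N
    [1,2] "map" : (PP\N)\N
  [2,5] S\(PP\N)   >
    [2,3] "some" : (S\(PP\N))/NP
    [3,5] NP   <
      [3,4] "this" : PP
      [4,5] "city" : NP\PP

PP\N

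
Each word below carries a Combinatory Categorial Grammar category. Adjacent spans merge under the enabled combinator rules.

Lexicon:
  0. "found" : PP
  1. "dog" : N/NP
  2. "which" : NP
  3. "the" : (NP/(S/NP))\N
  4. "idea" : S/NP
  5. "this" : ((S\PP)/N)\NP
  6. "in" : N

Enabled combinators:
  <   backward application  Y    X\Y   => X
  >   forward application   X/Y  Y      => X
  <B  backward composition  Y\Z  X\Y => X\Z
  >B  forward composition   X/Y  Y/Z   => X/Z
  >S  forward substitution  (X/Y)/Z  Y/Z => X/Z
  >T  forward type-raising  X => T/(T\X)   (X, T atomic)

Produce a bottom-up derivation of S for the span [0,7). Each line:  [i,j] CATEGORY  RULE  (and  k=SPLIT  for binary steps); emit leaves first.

[0,1] PP  lex  "found"
[0,1] S/(S\PP)  >T
[1,2] N/NP  lex  "dog"
[2,3] NP  lex  "which"
[1,3] N  >  k=2
[3,4] (NP/(S/NP))\N  lex  "the"
[1,4] NP/(S/NP)  <  k=3
[4,5] S/NP  lex  "idea"
[1,5] NP  >  k=4
[5,6] ((S\PP)/N)\NP  lex  "this"
[1,6] (S\PP)/N  <  k=5
[6,7] N  lex  "in"
[1,7] S\PP  >  k=6
[0,7] S  >  k=1

[0,7] S   >
  [0,1] S/(S\PP)   >T
    [0,1] "found" : PP
  [1,7] S\PP   >
    [1,6] (S\PP)/N   <
      [1,5] NP   >
        [1,4] NP/(S/NP)   <
          [1,3] N   >
            [1,2] "dog" : N/NP
            [2,3] "which" : NP
          [3,4] "the" : (NP/(S/NP))\N
        [4,5] "idea" : S/NP
      [5,6] "this" : ((S\PP)/N)\NP
    [6,7] "in" : N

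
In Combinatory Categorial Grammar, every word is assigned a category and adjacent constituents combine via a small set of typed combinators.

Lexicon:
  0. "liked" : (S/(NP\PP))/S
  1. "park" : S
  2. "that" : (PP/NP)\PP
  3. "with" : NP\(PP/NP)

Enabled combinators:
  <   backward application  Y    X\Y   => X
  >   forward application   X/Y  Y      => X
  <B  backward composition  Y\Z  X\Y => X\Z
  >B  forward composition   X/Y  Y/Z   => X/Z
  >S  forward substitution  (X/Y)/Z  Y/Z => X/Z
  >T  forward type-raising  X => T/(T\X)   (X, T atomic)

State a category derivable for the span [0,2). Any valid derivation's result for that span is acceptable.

S/(NP\PP)

[0,4] S   >
  [0,2] S/(NP\PP)   >
    [0,1] "liked" : (S/(NP\PP))/S
    [1,2] "park" : S
  [2,4] NP\PP   <B
    [2,3] "that" : (PP/NP)\PP
    [3,4] "with" : NP\(PP/NP)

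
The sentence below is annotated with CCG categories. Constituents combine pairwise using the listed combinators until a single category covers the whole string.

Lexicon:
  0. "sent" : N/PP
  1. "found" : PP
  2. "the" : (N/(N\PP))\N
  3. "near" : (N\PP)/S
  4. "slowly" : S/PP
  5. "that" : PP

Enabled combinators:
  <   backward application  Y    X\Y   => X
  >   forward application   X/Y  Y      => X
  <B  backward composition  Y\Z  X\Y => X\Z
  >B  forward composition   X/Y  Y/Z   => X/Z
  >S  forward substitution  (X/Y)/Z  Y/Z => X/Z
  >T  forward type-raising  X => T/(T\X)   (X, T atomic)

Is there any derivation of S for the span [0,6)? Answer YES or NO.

N/PP PP (N/(N\PP))\N (N\PP)/S S/PP PP
CKY chart[0,6] = {N, N/(N\N), N/(PP\PP), N/(S\S), NP/(NP\N), PP/(PP\N), S/(S\N)}; S ∉ chart

NO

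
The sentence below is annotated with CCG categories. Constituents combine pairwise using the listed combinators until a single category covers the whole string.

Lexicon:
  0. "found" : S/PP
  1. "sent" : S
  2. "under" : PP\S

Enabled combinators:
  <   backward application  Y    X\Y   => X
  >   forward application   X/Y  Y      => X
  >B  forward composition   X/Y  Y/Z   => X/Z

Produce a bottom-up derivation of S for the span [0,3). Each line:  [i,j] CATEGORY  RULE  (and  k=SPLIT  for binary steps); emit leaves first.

[0,1] S/PP  lex  "found"
[1,2] S  lex  "sent"
[2,3] PP\S  lex  "under"
[1,3] PP  <  k=2
[0,3] S  >  k=1

[0,3] S   >
  [0,1] "found" : S/PP
  [1,3] PP   <
    [1,2] "sent" : S
    [2,3] "under" : PP\S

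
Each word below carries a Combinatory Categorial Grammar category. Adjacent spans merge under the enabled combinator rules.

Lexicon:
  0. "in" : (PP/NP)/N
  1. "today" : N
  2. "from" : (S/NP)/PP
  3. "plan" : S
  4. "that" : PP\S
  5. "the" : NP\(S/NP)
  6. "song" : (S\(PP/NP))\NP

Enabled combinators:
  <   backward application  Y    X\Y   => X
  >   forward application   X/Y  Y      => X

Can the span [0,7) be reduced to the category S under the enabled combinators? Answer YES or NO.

YES

[0,7] S   <
  [0,2] PP/NP   >
    [0,1] "in" : (PP/NP)/N
    [1,2] "today" : N
  [2,7] S\(PP/NP)   <
    [2,6] NP   <
      [2,5] S/NP   >
        [2,3] "from" : (S/NP)/PP
        [3,5] PP   <
          [3,4] "plan" : S
          [4,5] "that" : PP\S
      [5,6] "the" : NP\(S/NP)
    [6,7] "song" : (S\(PP/NP))\NP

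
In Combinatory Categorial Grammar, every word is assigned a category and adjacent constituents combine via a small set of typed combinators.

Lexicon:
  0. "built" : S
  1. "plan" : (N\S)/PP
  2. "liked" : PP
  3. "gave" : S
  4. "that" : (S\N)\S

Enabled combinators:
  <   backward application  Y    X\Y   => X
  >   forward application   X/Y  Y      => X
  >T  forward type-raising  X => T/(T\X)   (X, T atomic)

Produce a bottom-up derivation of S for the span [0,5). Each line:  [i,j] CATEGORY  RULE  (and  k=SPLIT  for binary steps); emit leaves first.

[0,1] S  lex  "built"
[0,1] N/(N\S)  >T
[1,2] (N\S)/PP  lex  "plan"
[2,3] PP  lex  "liked"
[1,3] N\S  >  k=2
[0,3] N  >  k=1
[3,4] S  lex  "gave"
[4,5] (S\N)\S  lex  "that"
[3,5] S\N  <  k=4
[0,5] S  <  k=3

[0,5] S   <
  [0,3] N   >
    [0,1] N/(N\S)   >T
      [0,1] "built" : S
    [1,3] N\S   >
      [1,2] "plan" : (N\S)/PP
      [2,3] "liked" : PP
  [3,5] S\N   <
    [3,4] "gave" : S
    [4,5] "that" : (S\N)\S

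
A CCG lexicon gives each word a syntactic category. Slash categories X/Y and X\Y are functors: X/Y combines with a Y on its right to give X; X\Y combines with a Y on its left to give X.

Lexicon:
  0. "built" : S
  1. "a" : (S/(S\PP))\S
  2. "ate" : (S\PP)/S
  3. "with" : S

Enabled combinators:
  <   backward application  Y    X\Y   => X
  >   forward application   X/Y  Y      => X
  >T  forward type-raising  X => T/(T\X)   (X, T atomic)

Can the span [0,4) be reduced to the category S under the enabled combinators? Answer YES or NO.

[0,4] S   >
  [0,2] S/(S\PP)   <
    [0,1] "built" : S
    [1,2] "a" : (S/(S\PP))\S
  [2,4] S\PP   >
    [2,3] "ate" : (S\PP)/S
    [3,4] "with" : S

YES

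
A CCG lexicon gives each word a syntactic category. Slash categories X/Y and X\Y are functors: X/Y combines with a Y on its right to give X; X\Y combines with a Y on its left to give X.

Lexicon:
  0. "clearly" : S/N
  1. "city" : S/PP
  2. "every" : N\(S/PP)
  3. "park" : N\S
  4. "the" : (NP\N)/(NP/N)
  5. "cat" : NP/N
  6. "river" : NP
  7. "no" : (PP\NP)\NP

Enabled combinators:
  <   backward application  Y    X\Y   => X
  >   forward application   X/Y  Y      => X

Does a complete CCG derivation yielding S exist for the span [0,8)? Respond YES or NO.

S/N S/PP N\(S/PP) N\S (NP\N)/(NP/N) NP/N NP (PP\NP)\NP
CKY chart[0,8] = {PP}; S ∉ chart

NO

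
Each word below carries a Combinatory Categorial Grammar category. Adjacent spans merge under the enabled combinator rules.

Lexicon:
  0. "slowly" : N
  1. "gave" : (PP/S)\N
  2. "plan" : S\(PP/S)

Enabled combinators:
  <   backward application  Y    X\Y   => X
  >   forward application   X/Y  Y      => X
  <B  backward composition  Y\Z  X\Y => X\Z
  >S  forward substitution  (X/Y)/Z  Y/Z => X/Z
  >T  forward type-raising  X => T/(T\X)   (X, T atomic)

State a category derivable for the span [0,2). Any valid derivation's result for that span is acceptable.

[0,3] S   <
  [0,2] PP/S   <
    [0,1] "slowly" : N
    [1,2] "gave" : (PP/S)\N
  [2,3] "plan" : S\(PP/S)

PP/S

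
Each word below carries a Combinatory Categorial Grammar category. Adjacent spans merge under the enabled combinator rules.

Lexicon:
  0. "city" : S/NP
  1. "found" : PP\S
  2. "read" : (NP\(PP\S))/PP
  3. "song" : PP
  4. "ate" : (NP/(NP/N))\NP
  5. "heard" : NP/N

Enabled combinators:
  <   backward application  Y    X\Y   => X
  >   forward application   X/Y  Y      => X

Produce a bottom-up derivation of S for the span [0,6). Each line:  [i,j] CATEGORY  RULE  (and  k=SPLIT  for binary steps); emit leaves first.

[0,6] S   >
  [0,1] "city" : S/NP
  [1,6] NP   >
    [1,5] NP/(NP/N)   <
      [1,4] NP   <
        [1,2] "found" : PP\S
        [2,4] NP\(PP\S)   >
          [2,3] "read" : (NP\(PP\S))/PP
          [3,4] "song" : PP
      [4,5] "ate" : (NP/(NP/N))\NP
    [5,6] "heard" : NP/N

[0,1] S/NP  lex  "city"
[1,2] PP\S  lex  "found"
[2,3] (NP\(PP\S))/PP  lex  "read"
[3,4] PP  lex  "song"
[2,4] NP\(PP\S)  >  k=3
[1,4] NP  <  k=2
[4,5] (NP/(NP/N))\NP  lex  "ate"
[1,5] NP/(NP/N)  <  k=4
[5,6] NP/N  lex  "heard"
[1,6] NP  >  k=5
[0,6] S  >  k=1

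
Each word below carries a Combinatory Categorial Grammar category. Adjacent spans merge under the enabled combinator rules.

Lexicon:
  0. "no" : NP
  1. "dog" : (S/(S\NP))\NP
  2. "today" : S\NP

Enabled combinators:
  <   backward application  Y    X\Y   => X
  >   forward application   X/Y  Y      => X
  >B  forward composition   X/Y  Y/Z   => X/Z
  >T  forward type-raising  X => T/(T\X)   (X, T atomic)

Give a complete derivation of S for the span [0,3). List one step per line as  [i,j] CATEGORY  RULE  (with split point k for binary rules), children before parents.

[0,1] NP  lex  "no"
[1,2] (S/(S\NP))\NP  lex  "dog"
[0,2] S/(S\NP)  <  k=1
[2,3] S\NP  lex  "today"
[0,3] S  >  k=2

[0,3] S   >
  [0,2] S/(S\NP)   <
    [0,1] "no" : NP
    [1,2] "dog" : (S/(S\NP))\NP
  [2,3] "today" : S\NP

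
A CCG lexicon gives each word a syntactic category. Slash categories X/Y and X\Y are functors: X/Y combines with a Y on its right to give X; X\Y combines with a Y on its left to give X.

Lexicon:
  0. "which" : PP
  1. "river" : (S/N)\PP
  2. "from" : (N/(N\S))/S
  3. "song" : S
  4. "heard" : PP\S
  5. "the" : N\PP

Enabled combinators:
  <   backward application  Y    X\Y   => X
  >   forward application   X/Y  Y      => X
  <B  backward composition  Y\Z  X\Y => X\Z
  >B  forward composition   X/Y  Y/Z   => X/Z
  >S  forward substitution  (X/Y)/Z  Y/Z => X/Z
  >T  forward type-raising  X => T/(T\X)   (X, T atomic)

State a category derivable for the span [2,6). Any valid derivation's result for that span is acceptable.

N

[0,6] S   >
  [0,2] S/N   <
    [0,1] "which" : PP
    [1,2] "river" : (S/N)\PP
  [2,6] N   >
    [2,4] N/(N\S)   >
      [2,3] "from" : (N/(N\S))/S
      [3,4] "song" : S
    [4,6] N\S   <B
      [4,5] "heard" : PP\S
      [5,6] "the" : N\PP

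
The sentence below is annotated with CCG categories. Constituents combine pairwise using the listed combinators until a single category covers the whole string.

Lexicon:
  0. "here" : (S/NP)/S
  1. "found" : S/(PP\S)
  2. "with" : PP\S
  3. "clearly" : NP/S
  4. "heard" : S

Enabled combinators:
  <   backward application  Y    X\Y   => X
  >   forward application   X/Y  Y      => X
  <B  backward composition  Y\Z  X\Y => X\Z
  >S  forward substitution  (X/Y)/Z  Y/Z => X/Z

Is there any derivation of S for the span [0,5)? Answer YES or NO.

[0,5] S   >
  [0,3] S/NP   >
    [0,1] "here" : (S/NP)/S
    [1,3] S   >
      [1,2] "found" : S/(PP\S)
      [2,3] "with" : PP\S
  [3,5] NP   >
    [3,4] "clearly" : NP/S
    [4,5] "heard" : S

YES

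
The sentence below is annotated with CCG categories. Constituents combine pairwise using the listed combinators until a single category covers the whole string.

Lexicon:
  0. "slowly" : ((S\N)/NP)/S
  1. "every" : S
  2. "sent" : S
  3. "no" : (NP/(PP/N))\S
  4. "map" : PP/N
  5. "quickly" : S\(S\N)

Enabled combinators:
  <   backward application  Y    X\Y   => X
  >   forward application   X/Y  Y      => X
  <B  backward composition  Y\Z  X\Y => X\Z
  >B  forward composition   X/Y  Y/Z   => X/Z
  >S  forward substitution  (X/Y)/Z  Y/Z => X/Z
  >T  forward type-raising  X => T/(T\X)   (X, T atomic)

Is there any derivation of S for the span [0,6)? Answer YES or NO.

YES

[0,6] S   <
  [0,5] S\N   >
    [0,2] (S\N)/NP   >
      [0,1] "slowly" : ((S\N)/NP)/S
      [1,2] "every" : S
    [2,5] NP   >
      [2,4] NP/(PP/N)   <
        [2,3] "sent" : S
        [3,4] "no" : (NP/(PP/N))\S
      [4,5] "map" : PP/N
  [5,6] "quickly" : S\(S\N)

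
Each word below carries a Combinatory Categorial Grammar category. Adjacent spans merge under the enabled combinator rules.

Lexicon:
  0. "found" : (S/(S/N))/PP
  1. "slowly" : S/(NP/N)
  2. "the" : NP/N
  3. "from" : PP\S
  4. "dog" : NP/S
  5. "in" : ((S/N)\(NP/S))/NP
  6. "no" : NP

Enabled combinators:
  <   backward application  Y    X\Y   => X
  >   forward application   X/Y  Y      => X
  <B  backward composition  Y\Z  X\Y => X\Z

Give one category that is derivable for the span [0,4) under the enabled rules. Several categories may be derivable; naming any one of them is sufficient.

[0,7] S   >
  [0,4] S/(S/N)   >
    [0,1] "found" : (S/(S/N))/PP
    [1,4] PP   <
      [1,3] S   >
        [1,2] "slowly" : S/(NP/N)
        [2,3] "the" : NP/N
      [3,4] "from" : PP\S
  [4,7] S/N   <
    [4,5] "dog" : NP/S
    [5,7] (S/N)\(NP/S)   >
      [5,6] "in" : ((S/N)\(NP/S))/NP
      [6,7] "no" : NP

S/(S/N)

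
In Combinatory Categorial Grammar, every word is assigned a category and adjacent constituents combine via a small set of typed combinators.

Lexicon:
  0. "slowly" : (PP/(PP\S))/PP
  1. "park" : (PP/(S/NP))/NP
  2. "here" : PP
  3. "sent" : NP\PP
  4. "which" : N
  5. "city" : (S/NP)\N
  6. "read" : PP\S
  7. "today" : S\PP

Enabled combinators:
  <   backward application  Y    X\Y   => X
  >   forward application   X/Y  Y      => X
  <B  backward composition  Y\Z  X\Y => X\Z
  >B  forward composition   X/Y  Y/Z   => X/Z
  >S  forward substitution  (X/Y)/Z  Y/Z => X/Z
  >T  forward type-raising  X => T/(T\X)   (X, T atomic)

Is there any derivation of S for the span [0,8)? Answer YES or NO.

[0,8] S   <
  [0,7] PP   >
    [0,6] PP/(PP\S)   >
      [0,1] "slowly" : (PP/(PP\S))/PP
      [1,6] PP   >
        [1,4] PP/(S/NP)   >
          [1,2] "park" : (PP/(S/NP))/NP
          [2,4] NP   <
            [2,3] "here" : PP
            [3,4] "sent" : NP\PP
        [4,6] S/NP   <
          [4,5] "which" : N
          [5,6] "city" : (S/NP)\N
    [6,7] "read" : PP\S
  [7,8] "today" : S\PP

YES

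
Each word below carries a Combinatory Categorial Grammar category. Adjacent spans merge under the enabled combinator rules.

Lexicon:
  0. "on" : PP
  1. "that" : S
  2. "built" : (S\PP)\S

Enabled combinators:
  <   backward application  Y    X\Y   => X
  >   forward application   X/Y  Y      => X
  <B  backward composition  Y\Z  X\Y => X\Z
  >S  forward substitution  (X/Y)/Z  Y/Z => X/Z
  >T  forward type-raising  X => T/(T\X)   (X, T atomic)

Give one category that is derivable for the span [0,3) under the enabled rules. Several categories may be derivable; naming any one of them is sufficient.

S

[0,3] S   >
  [0,1] S/(S\PP)   >T
    [0,1] "on" : PP
  [1,3] S\PP   <
    [1,2] "that" : S
    [2,3] "built" : (S\PP)\S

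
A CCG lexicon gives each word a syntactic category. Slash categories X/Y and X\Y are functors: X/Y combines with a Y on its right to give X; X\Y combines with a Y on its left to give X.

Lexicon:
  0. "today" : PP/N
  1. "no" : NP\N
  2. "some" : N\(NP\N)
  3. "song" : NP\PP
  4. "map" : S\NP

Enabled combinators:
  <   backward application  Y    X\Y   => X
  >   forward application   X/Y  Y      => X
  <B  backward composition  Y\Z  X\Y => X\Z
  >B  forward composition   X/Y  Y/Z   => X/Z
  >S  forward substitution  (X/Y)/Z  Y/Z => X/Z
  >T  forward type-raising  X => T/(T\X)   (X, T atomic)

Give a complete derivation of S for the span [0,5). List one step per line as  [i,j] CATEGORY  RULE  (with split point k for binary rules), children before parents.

[0,1] PP/N  lex  "today"
[1,2] NP\N  lex  "no"
[2,3] N\(NP\N)  lex  "some"
[1,3] N  <  k=2
[0,3] PP  >  k=1
[3,4] NP\PP  lex  "song"
[4,5] S\NP  lex  "map"
[3,5] S\PP  <B  k=4
[0,5] S  <  k=3

[0,5] S   <
  [0,3] PP   >
    [0,1] "today" : PP/N
    [1,3] N   <
      [1,2] "no" : NP\N
      [2,3] "some" : N\(NP\N)
  [3,5] S\PP   <B
    [3,4] "song" : NP\PP
    [4,5] "map" : S\NP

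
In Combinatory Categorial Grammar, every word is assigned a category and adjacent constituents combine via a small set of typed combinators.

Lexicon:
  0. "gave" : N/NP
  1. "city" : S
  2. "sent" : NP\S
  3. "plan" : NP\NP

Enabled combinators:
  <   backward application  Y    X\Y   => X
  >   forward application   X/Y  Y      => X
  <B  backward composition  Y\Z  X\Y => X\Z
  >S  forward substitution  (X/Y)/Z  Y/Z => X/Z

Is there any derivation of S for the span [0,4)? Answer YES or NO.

N/NP S NP\S NP\NP
CKY chart[0,4] = {N}; S ∉ chart

NO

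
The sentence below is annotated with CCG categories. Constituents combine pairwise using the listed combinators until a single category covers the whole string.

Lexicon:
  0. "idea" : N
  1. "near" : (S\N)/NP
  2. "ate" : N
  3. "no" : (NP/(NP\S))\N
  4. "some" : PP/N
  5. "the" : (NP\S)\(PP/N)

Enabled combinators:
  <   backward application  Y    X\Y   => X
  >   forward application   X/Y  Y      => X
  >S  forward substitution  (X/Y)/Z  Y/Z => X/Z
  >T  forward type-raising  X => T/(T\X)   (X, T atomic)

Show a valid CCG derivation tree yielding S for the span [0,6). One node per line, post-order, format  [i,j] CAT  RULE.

[0,6] S   >
  [0,1] S/(S\N)   >T
    [0,1] "idea" : N
  [1,6] S\N   >
    [1,2] "near" : (S\N)/NP
    [2,6] NP   >
      [2,4] NP/(NP\S)   <
        [2,3] "ate" : N
        [3,4] "no" : (NP/(NP\S))\N
      [4,6] NP\S   <
        [4,5] "some" : PP/N
        [5,6] "the" : (NP\S)\(PP/N)

[0,1] N  lex  "idea"
[0,1] S/(S\N)  >T
[1,2] (S\N)/NP  lex  "near"
[2,3] N  lex  "ate"
[3,4] (NP/(NP\S))\N  lex  "no"
[2,4] NP/(NP\S)  <  k=3
[4,5] PP/N  lex  "some"
[5,6] (NP\S)\(PP/N)  lex  "the"
[4,6] NP\S  <  k=5
[2,6] NP  >  k=4
[1,6] S\N  >  k=2
[0,6] S  >  k=1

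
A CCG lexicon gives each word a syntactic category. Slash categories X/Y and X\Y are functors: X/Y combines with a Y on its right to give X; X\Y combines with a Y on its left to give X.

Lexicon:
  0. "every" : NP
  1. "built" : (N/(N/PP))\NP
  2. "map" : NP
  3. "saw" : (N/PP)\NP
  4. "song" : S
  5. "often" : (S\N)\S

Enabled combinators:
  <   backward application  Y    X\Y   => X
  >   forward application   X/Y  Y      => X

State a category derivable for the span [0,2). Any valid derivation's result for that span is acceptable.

[0,6] S   <
  [0,4] N   >
    [0,2] N/(N/PP)   <
      [0,1] "every" : NP
      [1,2] "built" : (N/(N/PP))\NP
    [2,4] N/PP   <
      [2,3] "map" : NP
      [3,4] "saw" : (N/PP)\NP
  [4,6] S\N   <
    [4,5] "song" : S
    [5,6] "often" : (S\N)\S

N/(N/PP)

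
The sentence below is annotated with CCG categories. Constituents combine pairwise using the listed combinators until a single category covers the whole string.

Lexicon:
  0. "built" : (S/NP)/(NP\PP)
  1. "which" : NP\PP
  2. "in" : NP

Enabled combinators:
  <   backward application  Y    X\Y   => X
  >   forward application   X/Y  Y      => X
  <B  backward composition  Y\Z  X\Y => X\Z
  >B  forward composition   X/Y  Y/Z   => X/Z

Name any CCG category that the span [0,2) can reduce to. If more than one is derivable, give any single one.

S/NP

[0,3] S   >
  [0,2] S/NP   >
    [0,1] "built" : (S/NP)/(NP\PP)
    [1,2] "which" : NP\PP
  [2,3] "in" : NP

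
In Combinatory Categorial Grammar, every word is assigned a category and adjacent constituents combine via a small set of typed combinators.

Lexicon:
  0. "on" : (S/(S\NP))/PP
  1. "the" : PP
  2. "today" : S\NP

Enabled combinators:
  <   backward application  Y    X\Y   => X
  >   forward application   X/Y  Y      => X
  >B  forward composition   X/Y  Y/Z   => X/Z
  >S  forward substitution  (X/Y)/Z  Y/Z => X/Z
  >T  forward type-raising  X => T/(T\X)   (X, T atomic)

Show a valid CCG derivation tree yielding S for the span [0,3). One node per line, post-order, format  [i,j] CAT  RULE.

[0,3] S   >
  [0,2] S/(S\NP)   >
    [0,1] "on" : (S/(S\NP))/PP
    [1,2] "the" : PP
  [2,3] "today" : S\NP

[0,1] (S/(S\NP))/PP  lex  "on"
[1,2] PP  lex  "the"
[0,2] S/(S\NP)  >  k=1
[2,3] S\NP  lex  "today"
[0,3] S  >  k=2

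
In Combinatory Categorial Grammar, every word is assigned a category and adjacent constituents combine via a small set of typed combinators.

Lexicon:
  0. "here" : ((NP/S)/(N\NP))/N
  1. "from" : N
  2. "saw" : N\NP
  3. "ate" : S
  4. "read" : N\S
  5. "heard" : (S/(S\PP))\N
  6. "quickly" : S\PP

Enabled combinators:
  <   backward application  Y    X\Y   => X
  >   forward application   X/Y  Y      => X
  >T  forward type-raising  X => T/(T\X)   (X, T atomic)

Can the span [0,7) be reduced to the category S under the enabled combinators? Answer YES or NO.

((NP/S)/(N\NP))/N N N\NP S N\S (S/(S\PP))\N S\PP
CKY chart[0,7] = {N/(N\NP), NP, NP/(NP\NP), PP/(PP\NP), S/(S\NP)}; S ∉ chart

NO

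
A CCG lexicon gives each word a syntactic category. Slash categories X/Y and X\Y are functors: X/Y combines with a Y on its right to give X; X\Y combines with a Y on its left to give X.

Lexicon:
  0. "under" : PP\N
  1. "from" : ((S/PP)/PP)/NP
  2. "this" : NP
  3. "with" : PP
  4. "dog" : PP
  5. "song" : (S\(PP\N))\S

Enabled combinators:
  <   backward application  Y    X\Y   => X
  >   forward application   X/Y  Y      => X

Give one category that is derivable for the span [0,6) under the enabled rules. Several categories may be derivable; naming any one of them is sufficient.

S

[0,6] S   <
  [0,1] "under" : PP\N
  [1,6] S\(PP\N)   <
    [1,5] S   >
      [1,4] S/PP   >
        [1,3] (S/PP)/PP   >
          [1,2] "from" : ((S/PP)/PP)/NP
          [2,3] "this" : NP
        [3,4] "with" : PP
      [4,5] "dog" : PP
    [5,6] "song" : (S\(PP\N))\S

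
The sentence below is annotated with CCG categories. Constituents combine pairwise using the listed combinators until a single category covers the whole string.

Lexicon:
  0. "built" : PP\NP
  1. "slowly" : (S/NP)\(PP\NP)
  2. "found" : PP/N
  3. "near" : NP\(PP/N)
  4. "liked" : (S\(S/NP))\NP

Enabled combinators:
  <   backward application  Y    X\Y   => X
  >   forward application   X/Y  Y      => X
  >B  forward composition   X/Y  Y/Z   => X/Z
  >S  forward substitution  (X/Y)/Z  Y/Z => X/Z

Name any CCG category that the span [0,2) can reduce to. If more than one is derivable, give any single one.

[0,5] S   <
  [0,2] S/NP   <
    [0,1] "built" : PP\NP
    [1,2] "slowly" : (S/NP)\(PP\NP)
  [2,5] S\(S/NP)   <
    [2,4] NP   <
      [2,3] "found" : PP/N
      [3,4] "near" : NP\(PP/N)
    [4,5] "liked" : (S\(S/NP))\NP

S/NP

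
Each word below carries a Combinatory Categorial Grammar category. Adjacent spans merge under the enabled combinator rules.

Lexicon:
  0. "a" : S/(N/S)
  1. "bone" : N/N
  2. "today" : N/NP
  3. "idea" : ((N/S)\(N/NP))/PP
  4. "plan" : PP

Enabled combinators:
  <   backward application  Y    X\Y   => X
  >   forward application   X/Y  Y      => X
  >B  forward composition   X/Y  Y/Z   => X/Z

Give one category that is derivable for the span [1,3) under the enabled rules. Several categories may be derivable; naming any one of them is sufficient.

N/NP

[0,5] S   >
  [0,1] "a" : S/(N/S)
  [1,5] N/S   <
    [1,3] N/NP   >B
      [1,2] "bone" : N/N
      [2,3] "today" : N/NP
    [3,5] (N/S)\(N/NP)   >
      [3,4] "idea" : ((N/S)\(N/NP))/PP
      [4,5] "plan" : PP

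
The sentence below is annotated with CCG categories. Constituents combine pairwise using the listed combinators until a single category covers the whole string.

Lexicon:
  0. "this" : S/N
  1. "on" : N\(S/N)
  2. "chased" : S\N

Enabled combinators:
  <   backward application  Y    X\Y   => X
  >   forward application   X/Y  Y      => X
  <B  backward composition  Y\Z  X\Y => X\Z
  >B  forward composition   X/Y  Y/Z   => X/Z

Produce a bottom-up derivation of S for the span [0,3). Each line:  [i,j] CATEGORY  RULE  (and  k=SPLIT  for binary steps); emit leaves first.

[0,1] S/N  lex  "this"
[1,2] N\(S/N)  lex  "on"
[0,2] N  <  k=1
[2,3] S\N  lex  "chased"
[0,3] S  <  k=2

[0,3] S   <
  [0,2] N   <
    [0,1] "this" : S/N
    [1,2] "on" : N\(S/N)
  [2,3] "chased" : S\N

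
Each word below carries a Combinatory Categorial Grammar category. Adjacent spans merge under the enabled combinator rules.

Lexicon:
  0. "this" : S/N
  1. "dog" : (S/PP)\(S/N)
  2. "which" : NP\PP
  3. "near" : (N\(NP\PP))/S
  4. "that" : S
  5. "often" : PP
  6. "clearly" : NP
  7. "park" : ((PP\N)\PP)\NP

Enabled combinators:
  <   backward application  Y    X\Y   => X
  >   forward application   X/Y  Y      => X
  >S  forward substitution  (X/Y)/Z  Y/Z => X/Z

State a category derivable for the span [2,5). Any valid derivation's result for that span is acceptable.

[0,8] S   >
  [0,2] S/PP   <
    [0,1] "this" : S/N
    [1,2] "dog" : (S/PP)\(S/N)
  [2,8] PP   <
    [2,5] N   <
      [2,3] "which" : NP\PP
      [3,5] N\(NP\PP)   >
        [3,4] "near" : (N\(NP\PP))/S
        [4,5] "that" : S
    [5,8] PP\N   <
      [5,6] "often" : PP
      [6,8] (PP\N)\PP   <
        [6,7] "clearly" : NP
        [7,8] "park" : ((PP\N)\PP)\NP

N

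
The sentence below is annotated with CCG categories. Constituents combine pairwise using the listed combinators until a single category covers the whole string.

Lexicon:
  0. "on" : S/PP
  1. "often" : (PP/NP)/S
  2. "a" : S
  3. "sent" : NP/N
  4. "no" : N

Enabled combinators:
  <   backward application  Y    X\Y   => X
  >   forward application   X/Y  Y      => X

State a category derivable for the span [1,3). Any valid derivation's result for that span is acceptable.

[0,5] S   >
  [0,1] "on" : S/PP
  [1,5] PP   >
    [1,3] PP/NP   >
      [1,2] "often" : (PP/NP)/S
      [2,3] "a" : S
    [3,5] NP   >
      [3,4] "sent" : NP/N
      [4,5] "no" : N

PP/NP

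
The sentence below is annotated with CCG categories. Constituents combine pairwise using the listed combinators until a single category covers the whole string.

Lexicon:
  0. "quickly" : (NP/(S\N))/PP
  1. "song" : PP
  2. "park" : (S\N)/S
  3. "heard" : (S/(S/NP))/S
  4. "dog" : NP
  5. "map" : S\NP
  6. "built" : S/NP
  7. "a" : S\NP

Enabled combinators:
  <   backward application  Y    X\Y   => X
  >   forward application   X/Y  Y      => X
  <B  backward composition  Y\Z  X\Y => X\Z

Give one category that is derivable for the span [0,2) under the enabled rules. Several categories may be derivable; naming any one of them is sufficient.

NP/(S\N)

[0,8] S   <
  [0,7] NP   >
    [0,2] NP/(S\N)   >
      [0,1] "quickly" : (NP/(S\N))/PP
      [1,2] "song" : PP
    [2,7] S\N   >
      [2,3] "park" : (S\N)/S
      [3,7] S   >
        [3,6] S/(S/NP)   >
          [3,4] "heard" : (S/(S/NP))/S
          [4,6] S   <
            [4,5] "dog" : NP
            [5,6] "map" : S\NP
        [6,7] "built" : S/NP
  [7,8] "a" : S\NP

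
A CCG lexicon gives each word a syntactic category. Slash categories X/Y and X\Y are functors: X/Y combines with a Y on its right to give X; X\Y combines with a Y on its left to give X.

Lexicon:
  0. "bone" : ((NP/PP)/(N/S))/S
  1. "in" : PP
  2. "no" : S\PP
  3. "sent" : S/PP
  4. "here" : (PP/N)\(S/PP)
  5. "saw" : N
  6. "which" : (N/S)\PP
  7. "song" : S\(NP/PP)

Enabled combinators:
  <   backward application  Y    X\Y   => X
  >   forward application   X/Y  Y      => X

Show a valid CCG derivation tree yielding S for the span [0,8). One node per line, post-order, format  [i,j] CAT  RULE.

[0,1] ((NP/PP)/(N/S))/S  lex  "bone"
[1,2] PP  lex  "in"
[2,3] S\PP  lex  "no"
[1,3] S  <  k=2
[0,3] (NP/PP)/(N/S)  >  k=1
[3,4] S/PP  lex  "sent"
[4,5] (PP/N)\(S/PP)  lex  "here"
[3,5] PP/N  <  k=4
[5,6] N  lex  "saw"
[3,6] PP  >  k=5
[6,7] (N/S)\PP  lex  "which"
[3,7] N/S  <  k=6
[0,7] NP/PP  >  k=3
[7,8] S\(NP/PP)  lex  "song"
[0,8] S  <  k=7

[0,8] S   <
  [0,7] NP/PP   >
    [0,3] (NP/PP)/(N/S)   >
      [0,1] "bone" : ((NP/PP)/(N/S))/S
      [1,3] S   <
        [1,2] "in" : PP
        [2,3] "no" : S\PP
    [3,7] N/S   <
      [3,6] PP   >
        [3,5] PP/N   <
          [3,4] "sent" : S/PP
          [4,5] "here" : (PP/N)\(S/PP)
        [5,6] "saw" : N
      [6,7] "which" : (N/S)\PP
  [7,8] "song" : S\(NP/PP)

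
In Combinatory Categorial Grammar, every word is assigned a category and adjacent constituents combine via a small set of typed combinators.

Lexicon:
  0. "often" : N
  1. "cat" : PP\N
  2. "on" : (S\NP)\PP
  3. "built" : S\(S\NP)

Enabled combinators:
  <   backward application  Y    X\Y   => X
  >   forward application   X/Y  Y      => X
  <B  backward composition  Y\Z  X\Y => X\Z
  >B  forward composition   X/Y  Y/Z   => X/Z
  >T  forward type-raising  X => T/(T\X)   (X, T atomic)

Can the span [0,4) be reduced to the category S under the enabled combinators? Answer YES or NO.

YES

[0,4] S   <
  [0,3] S\NP   <
    [0,2] PP   <
      [0,1] "often" : N
      [1,2] "cat" : PP\N
    [2,3] "on" : (S\NP)\PP
  [3,4] "built" : S\(S\NP)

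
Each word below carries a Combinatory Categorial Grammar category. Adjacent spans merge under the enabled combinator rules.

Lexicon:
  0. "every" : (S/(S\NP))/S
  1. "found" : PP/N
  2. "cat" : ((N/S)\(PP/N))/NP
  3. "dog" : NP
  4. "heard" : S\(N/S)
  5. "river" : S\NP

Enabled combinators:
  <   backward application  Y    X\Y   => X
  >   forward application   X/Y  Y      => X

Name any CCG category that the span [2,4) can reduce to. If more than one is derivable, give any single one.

[0,6] S   >
  [0,5] S/(S\NP)   >
    [0,1] "every" : (S/(S\NP))/S
    [1,5] S   <
      [1,4] N/S   <
        [1,2] "found" : PP/N
        [2,4] (N/S)\(PP/N)   >
          [2,3] "cat" : ((N/S)\(PP/N))/NP
          [3,4] "dog" : NP
      [4,5] "heard" : S\(N/S)
  [5,6] "river" : S\NP

(N/S)\(PP/N)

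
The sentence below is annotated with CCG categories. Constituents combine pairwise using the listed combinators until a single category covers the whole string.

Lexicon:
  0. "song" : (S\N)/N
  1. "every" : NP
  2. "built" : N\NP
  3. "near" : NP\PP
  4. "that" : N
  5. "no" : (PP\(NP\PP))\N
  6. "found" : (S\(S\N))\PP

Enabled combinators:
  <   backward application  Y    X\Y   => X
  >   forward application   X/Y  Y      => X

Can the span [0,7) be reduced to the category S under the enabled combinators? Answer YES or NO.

YES

[0,7] S   <
  [0,3] S\N   >
    [0,1] "song" : (S\N)/N
    [1,3] N   <
      [1,2] "every" : NP
      [2,3] "built" : N\NP
  [3,7] S\(S\N)   <
    [3,6] PP   <
      [3,4] "near" : NP\PP
      [4,6] PP\(NP\PP)   <
        [4,5] "that" : N
        [5,6] "no" : (PP\(NP\PP))\N
    [6,7] "found" : (S\(S\N))\PP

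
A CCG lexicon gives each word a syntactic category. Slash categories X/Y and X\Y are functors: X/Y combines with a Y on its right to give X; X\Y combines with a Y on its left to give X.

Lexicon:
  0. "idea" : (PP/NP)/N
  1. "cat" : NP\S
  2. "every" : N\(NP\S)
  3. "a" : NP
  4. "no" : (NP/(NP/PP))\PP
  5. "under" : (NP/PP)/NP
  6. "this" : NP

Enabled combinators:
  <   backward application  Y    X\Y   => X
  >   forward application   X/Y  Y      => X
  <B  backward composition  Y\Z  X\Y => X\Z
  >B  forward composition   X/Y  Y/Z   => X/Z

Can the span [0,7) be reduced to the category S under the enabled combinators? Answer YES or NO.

(PP/NP)/N NP\S N\(NP\S) NP (NP/(NP/PP))\PP (NP/PP)/NP NP
CKY chart[0,7] = {NP}; S ∉ chart

NO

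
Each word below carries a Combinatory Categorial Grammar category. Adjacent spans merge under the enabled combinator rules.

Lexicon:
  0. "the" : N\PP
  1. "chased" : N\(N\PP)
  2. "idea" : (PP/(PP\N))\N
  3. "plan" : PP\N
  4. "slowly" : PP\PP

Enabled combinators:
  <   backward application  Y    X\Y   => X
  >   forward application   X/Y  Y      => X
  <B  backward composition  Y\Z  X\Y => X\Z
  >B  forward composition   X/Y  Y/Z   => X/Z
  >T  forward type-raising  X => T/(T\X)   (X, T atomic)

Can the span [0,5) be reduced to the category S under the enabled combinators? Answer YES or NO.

NO

N\PP N\(N\PP) (PP/(PP\N))\N PP\N PP\PP
CKY chart[0,5] = {N/(N\PP), NP/(NP\PP), PP, PP/(PP\PP), S/(S\PP)}; S ∉ chart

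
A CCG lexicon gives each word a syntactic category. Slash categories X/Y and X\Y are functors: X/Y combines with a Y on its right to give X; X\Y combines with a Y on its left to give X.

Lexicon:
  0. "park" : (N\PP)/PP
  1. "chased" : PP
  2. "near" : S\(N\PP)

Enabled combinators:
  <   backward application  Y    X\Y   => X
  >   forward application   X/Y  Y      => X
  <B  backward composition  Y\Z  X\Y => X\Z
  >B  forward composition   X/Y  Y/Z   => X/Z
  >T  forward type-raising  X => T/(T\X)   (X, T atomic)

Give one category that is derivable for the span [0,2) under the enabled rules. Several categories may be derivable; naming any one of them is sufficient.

N\PP

[0,3] S   <
  [0,2] N\PP   >
    [0,1] "park" : (N\PP)/PP
    [1,2] "chased" : PP
  [2,3] "near" : S\(N\PP)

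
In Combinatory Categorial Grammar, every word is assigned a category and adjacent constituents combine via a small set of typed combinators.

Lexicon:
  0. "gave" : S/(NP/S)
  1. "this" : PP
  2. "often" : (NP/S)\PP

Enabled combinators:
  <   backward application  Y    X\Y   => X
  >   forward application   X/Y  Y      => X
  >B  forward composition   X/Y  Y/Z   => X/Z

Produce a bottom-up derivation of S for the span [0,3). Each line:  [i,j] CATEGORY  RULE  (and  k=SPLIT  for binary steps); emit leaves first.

[0,3] S   >
  [0,1] "gave" : S/(NP/S)
  [1,3] NP/S   <
    [1,2] "this" : PP
    [2,3] "often" : (NP/S)\PP

[0,1] S/(NP/S)  lex  "gave"
[1,2] PP  lex  "this"
[2,3] (NP/S)\PP  lex  "often"
[1,3] NP/S  <  k=2
[0,3] S  >  k=1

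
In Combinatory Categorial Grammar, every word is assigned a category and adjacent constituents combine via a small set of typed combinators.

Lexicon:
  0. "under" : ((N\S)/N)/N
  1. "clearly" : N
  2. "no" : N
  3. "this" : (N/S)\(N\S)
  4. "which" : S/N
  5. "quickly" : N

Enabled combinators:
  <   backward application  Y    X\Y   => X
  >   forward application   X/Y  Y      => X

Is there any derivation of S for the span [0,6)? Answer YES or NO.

NO

((N\S)/N)/N N N (N/S)\(N\S) S/N N
CKY chart[0,6] = {N}; S ∉ chart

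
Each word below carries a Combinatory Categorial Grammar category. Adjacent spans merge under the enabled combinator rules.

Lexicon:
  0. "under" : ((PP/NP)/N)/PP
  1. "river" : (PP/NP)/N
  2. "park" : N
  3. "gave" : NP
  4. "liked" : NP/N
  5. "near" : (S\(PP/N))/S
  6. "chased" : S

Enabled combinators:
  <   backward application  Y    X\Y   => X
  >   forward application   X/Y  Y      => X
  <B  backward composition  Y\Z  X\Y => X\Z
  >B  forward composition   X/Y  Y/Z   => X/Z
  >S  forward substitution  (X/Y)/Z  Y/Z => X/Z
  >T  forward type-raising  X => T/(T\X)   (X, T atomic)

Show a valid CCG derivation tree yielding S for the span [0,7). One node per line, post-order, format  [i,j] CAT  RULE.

[0,7] S   <
  [0,5] PP/N   >S
    [0,4] (PP/NP)/N   >
      [0,1] "under" : ((PP/NP)/N)/PP
      [1,4] PP   >
        [1,3] PP/NP   >
          [1,2] "river" : (PP/NP)/N
          [2,3] "park" : N
        [3,4] "gave" : NP
    [4,5] "liked" : NP/N
  [5,7] S\(PP/N)   >
    [5,6] "near" : (S\(PP/N))/S
    [6,7] "chased" : S

[0,1] ((PP/NP)/N)/PP  lex  "under"
[1,2] (PP/NP)/N  lex  "river"
[2,3] N  lex  "park"
[1,3] PP/NP  >  k=2
[3,4] NP  lex  "gave"
[1,4] PP  >  k=3
[0,4] (PP/NP)/N  >  k=1
[4,5] NP/N  lex  "liked"
[0,5] PP/N  >S  k=4
[5,6] (S\(PP/N))/S  lex  "near"
[6,7] S  lex  "chased"
[5,7] S\(PP/N)  >  k=6
[0,7] S  <  k=5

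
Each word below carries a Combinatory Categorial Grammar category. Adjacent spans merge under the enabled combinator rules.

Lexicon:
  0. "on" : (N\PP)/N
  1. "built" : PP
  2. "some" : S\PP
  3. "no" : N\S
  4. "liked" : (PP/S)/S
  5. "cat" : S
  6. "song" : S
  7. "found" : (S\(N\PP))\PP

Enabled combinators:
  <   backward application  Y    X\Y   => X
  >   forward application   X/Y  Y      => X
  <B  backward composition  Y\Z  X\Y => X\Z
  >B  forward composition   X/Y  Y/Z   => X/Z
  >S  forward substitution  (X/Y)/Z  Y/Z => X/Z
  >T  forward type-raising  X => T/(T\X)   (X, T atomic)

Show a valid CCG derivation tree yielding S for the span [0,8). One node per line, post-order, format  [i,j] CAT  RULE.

[0,8] S   <
  [0,4] N\PP   >
    [0,1] "on" : (N\PP)/N
    [1,4] N   <
      [1,2] "built" : PP
      [2,4] N\PP   <B
        [2,3] "some" : S\PP
        [3,4] "no" : N\S
  [4,8] S\(N\PP)   <
    [4,7] PP   >
      [4,6] PP/S   >
        [4,5] "liked" : (PP/S)/S
        [5,6] "cat" : S
      [6,7] "song" : S
    [7,8] "found" : (S\(N\PP))\PP

[0,1] (N\PP)/N  lex  "on"
[1,2] PP  lex  "built"
[2,3] S\PP  lex  "some"
[3,4] N\S  lex  "no"
[2,4] N\PP  <B  k=3
[1,4] N  <  k=2
[0,4] N\PP  >  k=1
[4,5] (PP/S)/S  lex  "liked"
[5,6] S  lex  "cat"
[4,6] PP/S  >  k=5
[6,7] S  lex  "song"
[4,7] PP  >  k=6
[7,8] (S\(N\PP))\PP  lex  "found"
[4,8] S\(N\PP)  <  k=7
[0,8] S  <  k=4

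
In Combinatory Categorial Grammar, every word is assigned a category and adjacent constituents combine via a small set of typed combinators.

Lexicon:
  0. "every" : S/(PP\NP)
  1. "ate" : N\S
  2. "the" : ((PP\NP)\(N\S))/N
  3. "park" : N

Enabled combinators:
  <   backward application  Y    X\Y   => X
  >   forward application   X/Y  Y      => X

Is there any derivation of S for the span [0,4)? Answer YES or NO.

[0,4] S   >
  [0,1] "every" : S/(PP\NP)
  [1,4] PP\NP   <
    [1,2] "ate" : N\S
    [2,4] (PP\NP)\(N\S)   >
      [2,3] "the" : ((PP\NP)\(N\S))/N
      [3,4] "park" : N

YES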